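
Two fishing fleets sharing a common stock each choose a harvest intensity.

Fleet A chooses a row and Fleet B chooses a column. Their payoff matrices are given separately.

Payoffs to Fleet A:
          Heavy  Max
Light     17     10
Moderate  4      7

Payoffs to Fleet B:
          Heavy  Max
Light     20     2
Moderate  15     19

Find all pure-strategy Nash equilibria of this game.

The unique pure-strategy Nash equilibrium is (Light, Heavy).

(Light, Heavy): Fleet A gets 17, best alternative 4; Fleet B gets 20, best alternative 2. No profitable deviation — NE.
(Light, Max): Fleet B can switch to Heavy (2 → 20). Not NE.
(Moderate, Heavy): Fleet A can switch to Light (4 → 17). Not NE.
(Moderate, Max): Fleet A can switch to Light (7 → 10). Not NE.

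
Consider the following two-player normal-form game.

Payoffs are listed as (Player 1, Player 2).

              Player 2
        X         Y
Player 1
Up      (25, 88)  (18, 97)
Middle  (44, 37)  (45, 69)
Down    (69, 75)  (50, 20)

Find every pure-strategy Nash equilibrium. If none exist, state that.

The unique pure-strategy Nash equilibrium is (Down, X).

Check each profile: it is a Nash equilibrium iff no player can strictly gain by switching unilaterally.
(Up, X): Player 1 can switch to Middle (25 → 44). Not NE.
(Up, Y): Player 1 can switch to Middle (18 → 45). Not NE.
(Middle, X): Player 1 can switch to Down (44 → 69). Not NE.
(Middle, Y): Player 1 can switch to Down (45 → 50). Not NE.
(Down, X): Player 1 gets 69, best alternative 44; Player 2 gets 75, best alternative 20. No profitable deviation — NE.
(Down, Y): Player 2 can switch to X (20 → 75). Not NE.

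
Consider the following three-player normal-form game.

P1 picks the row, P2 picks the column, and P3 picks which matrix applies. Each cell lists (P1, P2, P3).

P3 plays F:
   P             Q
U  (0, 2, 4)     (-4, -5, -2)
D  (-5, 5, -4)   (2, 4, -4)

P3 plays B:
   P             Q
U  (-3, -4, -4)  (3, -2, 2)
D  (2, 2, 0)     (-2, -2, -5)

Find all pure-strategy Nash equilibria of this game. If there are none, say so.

(U, P, F); (U, Q, B); (D, P, B)

(U, P, F): P1 gets 0, best alternative -5; P2 gets 2, best alternative -5; P3 gets 4, best alternative -4. No profitable deviation — NE.
(U, P, B): P1 can switch to D (-3 → 2). Not NE.
(U, Q, F): P1 can switch to D (-4 → 2). Not NE.
(U, Q, B): P1 gets 3, best alternative -2; P2 gets -2, best alternative -4; P3 gets 2, best alternative -2. No profitable deviation — NE.
(D, P, F): P1 can switch to U (-5 → 0). Not NE.
(D, P, B): P1 gets 2, best alternative -3; P2 gets 2, best alternative -2; P3 gets 0, best alternative -4. No profitable deviation — NE.
(D, Q, F): P2 can switch to P (4 → 5). Not NE.
(D, Q, B): P1 can switch to U (-2 → 3). Not NE.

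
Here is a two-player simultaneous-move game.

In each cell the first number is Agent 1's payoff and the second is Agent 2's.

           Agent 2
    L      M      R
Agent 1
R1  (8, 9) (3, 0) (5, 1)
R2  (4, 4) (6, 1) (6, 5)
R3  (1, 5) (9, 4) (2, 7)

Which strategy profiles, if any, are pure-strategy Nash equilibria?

The pure Nash equilibria are (R1, L); (R2, R).

For each strategy profile, look for a profitable unilateral deviation.
(R1, L): Agent 1 gets 8, best alternative 4; Agent 2 gets 9, best alternative 1. No profitable deviation — NE.
(R1, M): Agent 1 can switch to R2 (3 → 6). Not NE.
(R1, R): Agent 1 can switch to R2 (5 → 6). Not NE.
(R2, L): Agent 1 can switch to R1 (4 → 8). Not NE.
(R2, M): Agent 1 can switch to R3 (6 → 9). Not NE.
(R2, R): Agent 1 gets 6, best alternative 5; Agent 2 gets 5, best alternative 4. No profitable deviation — NE.
(R3, L): Agent 1 can switch to R1 (1 → 8). Not NE.
(R3, M): Agent 2 can switch to L (4 → 5). Not NE.
(R3, R): Agent 1 can switch to R1 (2 → 5). Not NE.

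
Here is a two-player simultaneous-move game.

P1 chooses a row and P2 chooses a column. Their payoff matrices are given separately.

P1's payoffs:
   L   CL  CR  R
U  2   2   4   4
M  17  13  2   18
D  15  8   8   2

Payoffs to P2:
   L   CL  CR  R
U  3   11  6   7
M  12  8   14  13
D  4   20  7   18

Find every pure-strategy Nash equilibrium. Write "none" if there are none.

none

(U, L): P1 can switch to M (2 → 17). Not NE.
(U, CL): P1 can switch to M (2 → 13). Not NE.
(U, CR): P1 can switch to D (4 → 8). Not NE.
(U, R): P1 can switch to M (4 → 18). Not NE.
(M, L): P2 can switch to CR (12 → 14). Not NE.
(M, CL): P2 can switch to L (8 → 12). Not NE.
(The remaining 6 profiles each have a profitable deviation by the same check.)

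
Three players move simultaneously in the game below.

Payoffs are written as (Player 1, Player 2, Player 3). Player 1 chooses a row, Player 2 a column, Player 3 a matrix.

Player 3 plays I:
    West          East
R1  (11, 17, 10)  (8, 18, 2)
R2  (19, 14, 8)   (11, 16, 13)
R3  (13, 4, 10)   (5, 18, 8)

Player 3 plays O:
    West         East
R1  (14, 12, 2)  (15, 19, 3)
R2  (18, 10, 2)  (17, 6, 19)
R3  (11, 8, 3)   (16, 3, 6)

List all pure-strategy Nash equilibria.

Player 1 against (West, I): payoffs 11, 19, 13 → best response R2.
Player 1 against (West, O): payoffs 14, 18, 11 → best response R2.
Player 1 against (East, I): payoffs 8, 11, 5 → best response R2.
Player 1 against (East, O): payoffs 15, 17, 16 → best response R2.
Player 2 against (R1, I): payoffs 17, 18 → best response East.
Player 2 against (R1, O): payoffs 12, 19 → best response East.
Player 2 against (R2, I): payoffs 14, 16 → best response East.
Player 2 against (R2, O): payoffs 10, 6 → best response West.
Player 2 against (R3, I): payoffs 4, 18 → best response East.
Player 2 against (R3, O): payoffs 8, 3 → best response West.
Player 3 against (R1, West): payoffs 10, 2 → best response I.
Player 3 against (R1, East): payoffs 2, 3 → best response O.
Player 3 against (R2, West): payoffs 8, 2 → best response I.
Player 3 against (R2, East): payoffs 13, 19 → best response O.
Player 3 against (R3, West): payoffs 10, 3 → best response I.
Player 3 against (R3, East): payoffs 8, 6 → best response I.
No profile is a mutual best response for all players.

This game has no pure Nash equilibrium.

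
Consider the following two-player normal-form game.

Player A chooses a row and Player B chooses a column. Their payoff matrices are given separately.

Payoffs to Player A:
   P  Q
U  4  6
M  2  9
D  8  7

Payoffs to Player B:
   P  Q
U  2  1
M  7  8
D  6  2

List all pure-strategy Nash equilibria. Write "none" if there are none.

The pure Nash equilibria are (M, Q) and (D, P).

Player A against P: payoffs 4, 2, 8 → best response D.
Player A against Q: payoffs 6, 9, 7 → best response M.
Player B against U: payoffs 2, 1 → best response P.
Player B against M: payoffs 7, 8 → best response Q.
Player B against D: payoffs 6, 2 → best response P.
Mutual best responses: (M, Q); (D, P).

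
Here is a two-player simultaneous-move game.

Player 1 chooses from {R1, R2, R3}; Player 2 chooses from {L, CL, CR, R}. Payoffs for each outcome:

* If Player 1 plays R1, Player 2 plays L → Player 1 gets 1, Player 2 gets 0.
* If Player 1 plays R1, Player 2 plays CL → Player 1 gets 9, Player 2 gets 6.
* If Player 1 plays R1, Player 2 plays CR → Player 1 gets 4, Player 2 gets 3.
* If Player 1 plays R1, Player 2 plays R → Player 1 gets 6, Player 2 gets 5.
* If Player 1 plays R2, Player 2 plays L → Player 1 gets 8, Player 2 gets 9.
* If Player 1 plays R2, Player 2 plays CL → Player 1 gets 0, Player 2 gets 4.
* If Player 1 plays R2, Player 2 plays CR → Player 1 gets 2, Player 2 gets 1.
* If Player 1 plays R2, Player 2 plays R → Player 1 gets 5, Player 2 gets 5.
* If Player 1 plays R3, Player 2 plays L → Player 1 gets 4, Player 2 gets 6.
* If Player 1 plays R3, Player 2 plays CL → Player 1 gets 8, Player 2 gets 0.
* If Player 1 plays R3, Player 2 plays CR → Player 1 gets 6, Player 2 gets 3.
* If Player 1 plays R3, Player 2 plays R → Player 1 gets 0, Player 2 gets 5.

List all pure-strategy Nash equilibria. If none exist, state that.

Player 1 against L: payoffs 1, 8, 4 → best response R2.
Player 1 against CL: payoffs 9, 0, 8 → best response R1.
Player 1 against CR: payoffs 4, 2, 6 → best response R3.
Player 1 against R: payoffs 6, 5, 0 → best response R1.
Player 2 against R1: payoffs 0, 6, 3, 5 → best response CL.
Player 2 against R2: payoffs 9, 4, 1, 5 → best response L.
Player 2 against R3: payoffs 6, 0, 3, 5 → best response L.
Mutual best responses: (R1, CL); (R2, L).

The pure Nash equilibria are (R1, CL), (R2, L).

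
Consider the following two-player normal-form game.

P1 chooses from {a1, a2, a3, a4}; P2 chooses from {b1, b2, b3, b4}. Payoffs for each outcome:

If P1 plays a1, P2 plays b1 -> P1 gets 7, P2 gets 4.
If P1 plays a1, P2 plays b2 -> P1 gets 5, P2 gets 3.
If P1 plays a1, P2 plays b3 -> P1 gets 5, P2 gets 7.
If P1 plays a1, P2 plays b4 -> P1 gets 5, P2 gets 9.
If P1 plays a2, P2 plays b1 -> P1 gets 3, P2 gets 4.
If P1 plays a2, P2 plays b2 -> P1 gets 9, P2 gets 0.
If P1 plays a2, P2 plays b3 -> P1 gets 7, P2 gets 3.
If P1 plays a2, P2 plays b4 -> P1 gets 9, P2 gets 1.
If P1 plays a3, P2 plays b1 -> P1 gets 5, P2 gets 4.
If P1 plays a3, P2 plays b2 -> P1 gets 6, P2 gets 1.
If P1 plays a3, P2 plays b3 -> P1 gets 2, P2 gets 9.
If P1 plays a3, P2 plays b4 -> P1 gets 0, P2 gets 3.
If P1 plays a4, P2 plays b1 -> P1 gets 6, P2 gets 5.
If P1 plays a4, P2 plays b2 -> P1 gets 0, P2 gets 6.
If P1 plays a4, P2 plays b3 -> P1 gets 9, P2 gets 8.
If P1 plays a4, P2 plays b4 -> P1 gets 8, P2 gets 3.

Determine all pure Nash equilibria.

P1 against b1: payoffs 7, 3, 5, 6 → best response a1.
P1 against b2: payoffs 5, 9, 6, 0 → best response a2.
P1 against b3: payoffs 5, 7, 2, 9 → best response a4.
P1 against b4: payoffs 5, 9, 0, 8 → best response a2.
P2 against a1: payoffs 4, 3, 7, 9 → best response b4.
P2 against a2: payoffs 4, 0, 3, 1 → best response b1.
P2 against a3: payoffs 4, 1, 9, 3 → best response b3.
P2 against a4: payoffs 5, 6, 8, 3 → best response b3.
Mutual best responses: (a4, b3).

(a4, b3)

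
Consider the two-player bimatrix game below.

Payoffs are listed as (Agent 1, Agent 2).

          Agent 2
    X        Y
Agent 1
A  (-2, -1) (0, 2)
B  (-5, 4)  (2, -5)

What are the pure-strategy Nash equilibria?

Mark each player's best response to every combination of opponents' strategies; a profile where every player is best-responding is a pure Nash equilibrium.
Agent 1 against X: payoffs -2, -5 → best response A.
Agent 1 against Y: payoffs 0, 2 → best response B.
Agent 2 against A: payoffs -1, 2 → best response Y.
Agent 2 against B: payoffs 4, -5 → best response X.
No profile is a mutual best response for all players.

There is no pure-strategy Nash equilibrium.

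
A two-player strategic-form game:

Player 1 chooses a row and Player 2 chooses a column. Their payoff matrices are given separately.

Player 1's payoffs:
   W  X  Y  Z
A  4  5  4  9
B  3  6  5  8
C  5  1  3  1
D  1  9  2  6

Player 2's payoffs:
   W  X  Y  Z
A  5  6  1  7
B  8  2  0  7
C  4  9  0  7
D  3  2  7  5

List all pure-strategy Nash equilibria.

Player 1 against W: payoffs 4, 3, 5, 1 → best response C.
Player 1 against X: payoffs 5, 6, 1, 9 → best response D.
Player 1 against Y: payoffs 4, 5, 3, 2 → best response B.
Player 1 against Z: payoffs 9, 8, 1, 6 → best response A.
Player 2 against A: payoffs 5, 6, 1, 7 → best response Z.
Player 2 against B: payoffs 8, 2, 0, 7 → best response W.
Player 2 against C: payoffs 4, 9, 0, 7 → best response X.
Player 2 against D: payoffs 3, 2, 7, 5 → best response Y.
Mutual best responses: (A, Z).

(A, Z)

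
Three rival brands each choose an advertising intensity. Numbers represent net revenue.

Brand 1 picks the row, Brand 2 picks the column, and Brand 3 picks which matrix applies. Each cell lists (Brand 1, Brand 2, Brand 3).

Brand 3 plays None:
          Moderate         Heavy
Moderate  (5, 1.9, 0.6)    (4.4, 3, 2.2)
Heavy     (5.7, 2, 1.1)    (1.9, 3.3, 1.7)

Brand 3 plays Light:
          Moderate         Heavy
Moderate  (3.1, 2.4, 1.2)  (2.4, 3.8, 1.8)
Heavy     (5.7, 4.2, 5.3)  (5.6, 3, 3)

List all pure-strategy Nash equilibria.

Brand 1 against (Moderate, None): payoffs 5, 5.7 → best response Heavy.
Brand 1 against (Moderate, Light): payoffs 3.1, 5.7 → best response Heavy.
Brand 1 against (Heavy, None): payoffs 4.4, 1.9 → best response Moderate.
Brand 1 against (Heavy, Light): payoffs 2.4, 5.6 → best response Heavy.
Brand 2 against (Moderate, None): payoffs 1.9, 3 → best response Heavy.
Brand 2 against (Moderate, Light): payoffs 2.4, 3.8 → best response Heavy.
Brand 2 against (Heavy, None): payoffs 2, 3.3 → best response Heavy.
Brand 2 against (Heavy, Light): payoffs 4.2, 3 → best response Moderate.
Brand 3 against (Moderate, Moderate): payoffs 0.6, 1.2 → best response Light.
Brand 3 against (Moderate, Heavy): payoffs 2.2, 1.8 → best response None.
Brand 3 against (Heavy, Moderate): payoffs 1.1, 5.3 → best response Light.
Brand 3 against (Heavy, Heavy): payoffs 1.7, 3 → best response Light.
Mutual best responses: (Moderate, Heavy, None); (Heavy, Moderate, Light).

Pure-strategy Nash equilibria: (Moderate, Heavy, None) and (Heavy, Moderate, Light)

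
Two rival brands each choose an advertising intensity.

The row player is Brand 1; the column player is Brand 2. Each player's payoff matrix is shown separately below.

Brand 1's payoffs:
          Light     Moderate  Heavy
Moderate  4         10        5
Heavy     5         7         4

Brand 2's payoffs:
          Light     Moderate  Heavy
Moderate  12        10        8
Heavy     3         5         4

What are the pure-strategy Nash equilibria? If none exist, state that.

Brand 1 against Light: payoffs 4, 5 → best response Heavy.
Brand 1 against Moderate: payoffs 10, 7 → best response Moderate.
Brand 1 against Heavy: payoffs 5, 4 → best response Moderate.
Brand 2 against Moderate: payoffs 12, 10, 8 → best response Light.
Brand 2 against Heavy: payoffs 3, 5, 4 → best response Moderate.
No profile is a mutual best response for all players.

There is no pure-strategy Nash equilibrium.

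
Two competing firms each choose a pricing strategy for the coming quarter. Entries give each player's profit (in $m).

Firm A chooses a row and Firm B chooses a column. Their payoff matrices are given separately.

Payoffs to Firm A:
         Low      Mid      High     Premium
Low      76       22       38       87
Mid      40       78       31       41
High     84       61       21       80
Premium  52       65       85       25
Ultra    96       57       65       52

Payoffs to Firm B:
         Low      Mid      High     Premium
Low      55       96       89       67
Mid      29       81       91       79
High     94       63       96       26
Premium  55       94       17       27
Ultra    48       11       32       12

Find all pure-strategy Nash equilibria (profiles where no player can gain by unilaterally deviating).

The unique pure-strategy Nash equilibrium is (Ultra, Low).

Firm A against Low: payoffs 76, 40, 84, 52, 96 → best response Ultra.
Firm A against Mid: payoffs 22, 78, 61, 65, 57 → best response Mid.
Firm A against High: payoffs 38, 31, 21, 85, 65 → best response Premium.
Firm A against Premium: payoffs 87, 41, 80, 25, 52 → best response Low.
Firm B against Low: payoffs 55, 96, 89, 67 → best response Mid.
Firm B against Mid: payoffs 29, 81, 91, 79 → best response High.
Firm B against High: payoffs 94, 63, 96, 26 → best response High.
Firm B against Premium: payoffs 55, 94, 17, 27 → best response Mid.
Firm B against Ultra: payoffs 48, 11, 32, 12 → best response Low.
Mutual best responses: (Ultra, Low).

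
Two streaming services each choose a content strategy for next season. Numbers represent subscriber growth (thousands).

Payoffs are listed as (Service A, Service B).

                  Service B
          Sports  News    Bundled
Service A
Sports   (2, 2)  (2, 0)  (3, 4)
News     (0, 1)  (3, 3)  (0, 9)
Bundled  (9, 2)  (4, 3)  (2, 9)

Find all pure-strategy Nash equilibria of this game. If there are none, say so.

Service A against Sports: payoffs 2, 0, 9 → best response Bundled.
Service A against News: payoffs 2, 3, 4 → best response Bundled.
Service A against Bundled: payoffs 3, 0, 2 → best response Sports.
Service B against Sports: payoffs 2, 0, 4 → best response Bundled.
Service B against News: payoffs 1, 3, 9 → best response Bundled.
Service B against Bundled: payoffs 2, 3, 9 → best response Bundled.
Mutual best responses: (Sports, Bundled).

The unique pure-strategy Nash equilibrium is (Sports, Bundled).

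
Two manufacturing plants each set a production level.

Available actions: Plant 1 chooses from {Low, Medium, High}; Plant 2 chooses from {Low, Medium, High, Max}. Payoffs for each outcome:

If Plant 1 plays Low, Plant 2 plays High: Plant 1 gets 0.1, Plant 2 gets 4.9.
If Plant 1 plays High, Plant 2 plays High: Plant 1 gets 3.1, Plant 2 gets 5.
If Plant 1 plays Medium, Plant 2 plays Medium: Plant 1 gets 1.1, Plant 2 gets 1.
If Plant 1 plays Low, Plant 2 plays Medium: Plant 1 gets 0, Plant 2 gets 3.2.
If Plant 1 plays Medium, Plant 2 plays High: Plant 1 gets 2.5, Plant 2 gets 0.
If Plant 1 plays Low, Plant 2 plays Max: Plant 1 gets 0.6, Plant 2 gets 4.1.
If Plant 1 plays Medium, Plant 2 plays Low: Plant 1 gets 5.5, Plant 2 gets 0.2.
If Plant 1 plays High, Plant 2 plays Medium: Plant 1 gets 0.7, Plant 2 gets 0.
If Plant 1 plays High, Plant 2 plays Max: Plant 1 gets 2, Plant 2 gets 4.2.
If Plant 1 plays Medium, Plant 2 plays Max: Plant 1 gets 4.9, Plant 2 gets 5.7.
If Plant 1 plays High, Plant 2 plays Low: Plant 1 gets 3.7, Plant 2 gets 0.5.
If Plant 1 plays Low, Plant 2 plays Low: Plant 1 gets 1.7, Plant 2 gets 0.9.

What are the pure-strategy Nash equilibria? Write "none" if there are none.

(Medium, Max) and (High, High)

Plant 1 against Low: payoffs 1.7, 5.5, 3.7 → best response Medium.
Plant 1 against Medium: payoffs 0, 1.1, 0.7 → best response Medium.
Plant 1 against High: payoffs 0.1, 2.5, 3.1 → best response High.
Plant 1 against Max: payoffs 0.6, 4.9, 2 → best response Medium.
Plant 2 against Low: payoffs 0.9, 3.2, 4.9, 4.1 → best response High.
Plant 2 against Medium: payoffs 0.2, 1, 0, 5.7 → best response Max.
Plant 2 against High: payoffs 0.5, 0, 5, 4.2 → best response High.
Mutual best responses: (Medium, Max); (High, High).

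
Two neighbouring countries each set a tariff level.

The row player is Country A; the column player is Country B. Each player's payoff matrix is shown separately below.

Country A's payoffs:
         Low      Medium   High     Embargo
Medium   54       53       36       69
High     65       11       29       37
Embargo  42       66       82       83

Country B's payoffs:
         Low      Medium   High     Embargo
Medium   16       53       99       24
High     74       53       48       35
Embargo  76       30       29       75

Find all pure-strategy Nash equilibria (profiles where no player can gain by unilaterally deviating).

Country A against Low: payoffs 54, 65, 42 → best response High.
Country A against Medium: payoffs 53, 11, 66 → best response Embargo.
Country A against High: payoffs 36, 29, 82 → best response Embargo.
Country A against Embargo: payoffs 69, 37, 83 → best response Embargo.
Country B against Medium: payoffs 16, 53, 99, 24 → best response High.
Country B against High: payoffs 74, 53, 48, 35 → best response Low.
Country B against Embargo: payoffs 76, 30, 29, 75 → best response Low.
Mutual best responses: (High, Low).

(High, Low)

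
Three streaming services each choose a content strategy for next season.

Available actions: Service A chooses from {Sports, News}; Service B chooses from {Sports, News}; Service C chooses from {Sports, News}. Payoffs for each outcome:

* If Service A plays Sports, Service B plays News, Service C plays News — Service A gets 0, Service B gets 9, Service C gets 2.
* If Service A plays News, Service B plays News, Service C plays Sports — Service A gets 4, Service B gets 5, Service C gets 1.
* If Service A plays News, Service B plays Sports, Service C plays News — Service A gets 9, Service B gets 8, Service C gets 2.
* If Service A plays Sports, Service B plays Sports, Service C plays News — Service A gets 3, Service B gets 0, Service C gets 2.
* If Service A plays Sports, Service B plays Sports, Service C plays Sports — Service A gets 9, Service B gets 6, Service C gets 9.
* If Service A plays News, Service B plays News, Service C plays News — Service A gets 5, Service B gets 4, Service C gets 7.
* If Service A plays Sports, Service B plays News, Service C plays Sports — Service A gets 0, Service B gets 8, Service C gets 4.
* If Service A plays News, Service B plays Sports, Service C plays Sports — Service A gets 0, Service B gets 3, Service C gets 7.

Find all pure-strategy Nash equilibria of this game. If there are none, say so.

Mark each player's best response to every combination of opponents' strategies; a profile where every player is best-responding is a pure Nash equilibrium.
Service A against (Sports, Sports): payoffs 9, 0 → best response Sports.
Service A against (Sports, News): payoffs 3, 9 → best response News.
Service A against (News, Sports): payoffs 0, 4 → best response News.
Service A against (News, News): payoffs 0, 5 → best response News.
Service B against (Sports, Sports): payoffs 6, 8 → best response News.
Service B against (Sports, News): payoffs 0, 9 → best response News.
Service B against (News, Sports): payoffs 3, 5 → best response News.
Service B against (News, News): payoffs 8, 4 → best response Sports.
Service C against (Sports, Sports): payoffs 9, 2 → best response Sports.
Service C against (Sports, News): payoffs 4, 2 → best response Sports.
Service C against (News, Sports): payoffs 7, 2 → best response Sports.
Service C against (News, News): payoffs 1, 7 → best response News.
No profile is a mutual best response for all players.

none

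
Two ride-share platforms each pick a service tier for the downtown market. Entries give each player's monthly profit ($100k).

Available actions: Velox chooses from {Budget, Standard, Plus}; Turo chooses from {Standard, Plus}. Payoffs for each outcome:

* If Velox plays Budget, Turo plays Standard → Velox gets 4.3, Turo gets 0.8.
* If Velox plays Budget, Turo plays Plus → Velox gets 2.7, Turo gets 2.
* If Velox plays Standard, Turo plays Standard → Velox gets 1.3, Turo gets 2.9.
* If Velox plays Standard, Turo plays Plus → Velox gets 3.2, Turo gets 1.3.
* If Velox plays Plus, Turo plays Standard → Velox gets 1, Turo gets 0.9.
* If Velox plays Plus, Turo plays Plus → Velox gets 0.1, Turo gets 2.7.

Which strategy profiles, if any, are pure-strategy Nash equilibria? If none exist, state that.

Velox against Standard: payoffs 4.3, 1.3, 1 → best response Budget.
Velox against Plus: payoffs 2.7, 3.2, 0.1 → best response Standard.
Turo against Budget: payoffs 0.8, 2 → best response Plus.
Turo against Standard: payoffs 2.9, 1.3 → best response Standard.
Turo against Plus: payoffs 0.9, 2.7 → best response Plus.
No profile is a mutual best response for all players.

none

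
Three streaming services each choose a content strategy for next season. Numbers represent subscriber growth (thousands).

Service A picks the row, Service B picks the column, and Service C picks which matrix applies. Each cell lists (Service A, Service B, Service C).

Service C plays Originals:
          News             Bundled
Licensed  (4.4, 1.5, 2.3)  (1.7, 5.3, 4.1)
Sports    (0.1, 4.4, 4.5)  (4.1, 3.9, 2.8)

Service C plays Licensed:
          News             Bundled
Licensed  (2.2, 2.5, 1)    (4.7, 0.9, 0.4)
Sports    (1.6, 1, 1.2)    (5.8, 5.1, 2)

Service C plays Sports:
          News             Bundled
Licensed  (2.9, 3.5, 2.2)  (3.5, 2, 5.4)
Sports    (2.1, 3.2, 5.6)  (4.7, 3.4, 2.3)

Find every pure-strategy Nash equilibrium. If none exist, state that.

(Licensed, News, Originals): Service B can switch to Bundled (1.5 → 5.3). Not NE.
(Licensed, News, Licensed): Service C can switch to Originals (1 → 2.3). Not NE.
(Licensed, News, Sports): Service C can switch to Originals (2.2 → 2.3). Not NE.
(Licensed, Bundled, Originals): Service A can switch to Sports (1.7 → 4.1). Not NE.
(Licensed, Bundled, Licensed): Service A can switch to Sports (4.7 → 5.8). Not NE.
(Licensed, Bundled, Sports): Service A can switch to Sports (3.5 → 4.7). Not NE.
(Sports, News, Originals): Service A can switch to Licensed (0.1 → 4.4). Not NE.
(Sports, News, Licensed): Service A can switch to Licensed (1.6 → 2.2). Not NE.
(The remaining 4 profiles each have a profitable deviation by the same check.)

No pure-strategy Nash equilibrium.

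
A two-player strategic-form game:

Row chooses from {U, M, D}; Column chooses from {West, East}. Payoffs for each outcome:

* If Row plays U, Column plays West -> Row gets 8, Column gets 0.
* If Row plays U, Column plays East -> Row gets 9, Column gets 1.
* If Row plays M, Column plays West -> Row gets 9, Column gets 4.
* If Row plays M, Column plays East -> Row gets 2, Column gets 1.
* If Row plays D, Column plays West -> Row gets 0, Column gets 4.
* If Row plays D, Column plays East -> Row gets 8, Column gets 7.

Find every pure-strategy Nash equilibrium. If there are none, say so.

Pure-strategy Nash equilibria: (U, East); (M, West)

Row against West: payoffs 8, 9, 0 → best response M.
Row against East: payoffs 9, 2, 8 → best response U.
Column against U: payoffs 0, 1 → best response East.
Column against M: payoffs 4, 1 → best response West.
Column against D: payoffs 4, 7 → best response East.
Mutual best responses: (U, East); (M, West).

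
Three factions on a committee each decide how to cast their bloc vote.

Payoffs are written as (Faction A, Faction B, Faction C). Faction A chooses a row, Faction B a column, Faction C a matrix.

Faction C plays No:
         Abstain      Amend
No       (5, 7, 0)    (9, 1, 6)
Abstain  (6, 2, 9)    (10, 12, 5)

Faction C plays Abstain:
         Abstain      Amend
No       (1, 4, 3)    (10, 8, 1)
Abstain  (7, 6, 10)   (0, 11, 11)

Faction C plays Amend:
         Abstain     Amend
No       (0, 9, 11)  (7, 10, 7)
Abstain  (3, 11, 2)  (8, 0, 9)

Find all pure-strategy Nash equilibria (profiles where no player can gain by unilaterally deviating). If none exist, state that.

No pure-strategy Nash equilibrium.

(No, Abstain, No): Faction A can switch to Abstain (5 → 6). Not NE.
(No, Abstain, Abstain): Faction A can switch to Abstain (1 → 7). Not NE.
(No, Abstain, Amend): Faction A can switch to Abstain (0 → 3). Not NE.
(No, Amend, No): Faction A can switch to Abstain (9 → 10). Not NE.
(No, Amend, Abstain): Faction C can switch to No (1 → 6). Not NE.
(No, Amend, Amend): Faction A can switch to Abstain (7 → 8). Not NE.
(Abstain, Abstain, No): Faction B can switch to Amend (2 → 12). Not NE.
(Abstain, Abstain, Abstain): Faction B can switch to Amend (6 → 11). Not NE.
(The remaining 4 profiles each have a profitable deviation by the same check.)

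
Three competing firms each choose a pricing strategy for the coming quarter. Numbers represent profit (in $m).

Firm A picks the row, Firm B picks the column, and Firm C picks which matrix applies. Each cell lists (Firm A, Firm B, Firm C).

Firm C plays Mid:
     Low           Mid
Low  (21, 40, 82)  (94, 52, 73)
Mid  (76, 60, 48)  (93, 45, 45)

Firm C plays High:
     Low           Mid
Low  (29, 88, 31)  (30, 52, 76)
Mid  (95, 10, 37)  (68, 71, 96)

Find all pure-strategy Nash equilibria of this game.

Firm A against (Low, Mid): payoffs 21, 76 → best response Mid.
Firm A against (Low, High): payoffs 29, 95 → best response Mid.
Firm A against (Mid, Mid): payoffs 94, 93 → best response Low.
Firm A against (Mid, High): payoffs 30, 68 → best response Mid.
Firm B against (Low, Mid): payoffs 40, 52 → best response Mid.
Firm B against (Low, High): payoffs 88, 52 → best response Low.
Firm B against (Mid, Mid): payoffs 60, 45 → best response Low.
Firm B against (Mid, High): payoffs 10, 71 → best response Mid.
Firm C against (Low, Low): payoffs 82, 31 → best response Mid.
Firm C against (Low, Mid): payoffs 73, 76 → best response High.
Firm C against (Mid, Low): payoffs 48, 37 → best response Mid.
Firm C against (Mid, Mid): payoffs 45, 96 → best response High.
Mutual best responses: (Mid, Low, Mid); (Mid, Mid, High).

Pure-strategy Nash equilibria: (Mid, Low, Mid); (Mid, Mid, High)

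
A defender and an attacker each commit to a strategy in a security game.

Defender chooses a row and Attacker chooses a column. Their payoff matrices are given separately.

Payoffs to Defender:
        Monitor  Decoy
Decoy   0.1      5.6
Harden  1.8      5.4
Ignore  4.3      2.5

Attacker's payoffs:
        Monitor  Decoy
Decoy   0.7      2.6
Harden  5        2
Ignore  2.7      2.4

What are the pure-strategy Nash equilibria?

The pure Nash equilibria are (Decoy, Decoy); (Ignore, Monitor).

Defender against Monitor: payoffs 0.1, 1.8, 4.3 → best response Ignore.
Defender against Decoy: payoffs 5.6, 5.4, 2.5 → best response Decoy.
Attacker against Decoy: payoffs 0.7, 2.6 → best response Decoy.
Attacker against Harden: payoffs 5, 2 → best response Monitor.
Attacker against Ignore: payoffs 2.7, 2.4 → best response Monitor.
Mutual best responses: (Decoy, Decoy); (Ignore, Monitor).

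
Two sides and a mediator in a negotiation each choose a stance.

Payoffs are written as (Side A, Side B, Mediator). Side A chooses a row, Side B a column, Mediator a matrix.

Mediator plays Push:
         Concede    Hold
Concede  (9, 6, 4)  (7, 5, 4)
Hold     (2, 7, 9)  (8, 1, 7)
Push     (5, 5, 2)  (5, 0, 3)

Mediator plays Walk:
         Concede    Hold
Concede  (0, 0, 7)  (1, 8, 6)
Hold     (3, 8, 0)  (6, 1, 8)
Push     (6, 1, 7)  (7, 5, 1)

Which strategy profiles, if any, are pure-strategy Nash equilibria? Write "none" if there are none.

No pure-strategy Nash equilibrium.

Side A against (Concede, Push): payoffs 9, 2, 5 → best response Concede.
Side A against (Concede, Walk): payoffs 0, 3, 6 → best response Push.
Side A against (Hold, Push): payoffs 7, 8, 5 → best response Hold.
Side A against (Hold, Walk): payoffs 1, 6, 7 → best response Push.
Side B against (Concede, Push): payoffs 6, 5 → best response Concede.
Side B against (Concede, Walk): payoffs 0, 8 → best response Hold.
Side B against (Hold, Push): payoffs 7, 1 → best response Concede.
Side B against (Hold, Walk): payoffs 8, 1 → best response Concede.
Side B against (Push, Push): payoffs 5, 0 → best response Concede.
Side B against (Push, Walk): payoffs 1, 5 → best response Hold.
Mediator against (Concede, Concede): payoffs 4, 7 → best response Walk.
Mediator against (Concede, Hold): payoffs 4, 6 → best response Walk.
Mediator against (Hold, Concede): payoffs 9, 0 → best response Push.
Mediator against (Hold, Hold): payoffs 7, 8 → best response Walk.
Mediator against (Push, Concede): payoffs 2, 7 → best response Walk.
Mediator against (Push, Hold): payoffs 3, 1 → best response Push.
No profile is a mutual best response for all players.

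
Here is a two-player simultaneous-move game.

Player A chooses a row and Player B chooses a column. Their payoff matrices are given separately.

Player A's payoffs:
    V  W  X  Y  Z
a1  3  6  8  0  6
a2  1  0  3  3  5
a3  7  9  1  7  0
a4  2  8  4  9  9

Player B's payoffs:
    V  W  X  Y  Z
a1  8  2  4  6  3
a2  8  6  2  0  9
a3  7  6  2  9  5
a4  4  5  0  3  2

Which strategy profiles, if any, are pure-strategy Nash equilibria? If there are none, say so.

There is no pure-strategy Nash equilibrium.

Mark each player's best response to every combination of opponents' strategies; a profile where every player is best-responding is a pure Nash equilibrium.
Player A against V: payoffs 3, 1, 7, 2 → best response a3.
Player A against W: payoffs 6, 0, 9, 8 → best response a3.
Player A against X: payoffs 8, 3, 1, 4 → best response a1.
Player A against Y: payoffs 0, 3, 7, 9 → best response a4.
Player A against Z: payoffs 6, 5, 0, 9 → best response a4.
Player B against a1: payoffs 8, 2, 4, 6, 3 → best response V.
Player B against a2: payoffs 8, 6, 2, 0, 9 → best response Z.
Player B against a3: payoffs 7, 6, 2, 9, 5 → best response Y.
Player B against a4: payoffs 4, 5, 0, 3, 2 → best response W.
No profile is a mutual best response for all players.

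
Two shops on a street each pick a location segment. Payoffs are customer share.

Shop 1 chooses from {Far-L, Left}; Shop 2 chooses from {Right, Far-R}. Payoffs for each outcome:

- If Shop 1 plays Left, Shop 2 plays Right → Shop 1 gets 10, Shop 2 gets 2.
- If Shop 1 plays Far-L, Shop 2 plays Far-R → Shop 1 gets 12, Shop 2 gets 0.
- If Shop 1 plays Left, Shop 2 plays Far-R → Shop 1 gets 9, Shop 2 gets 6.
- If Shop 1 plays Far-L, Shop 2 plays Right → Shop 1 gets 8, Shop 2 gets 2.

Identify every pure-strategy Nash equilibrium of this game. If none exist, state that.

none

Shop 1 against Right: payoffs 8, 10 → best response Left.
Shop 1 against Far-R: payoffs 12, 9 → best response Far-L.
Shop 2 against Far-L: payoffs 2, 0 → best response Right.
Shop 2 against Left: payoffs 2, 6 → best response Far-R.
No profile is a mutual best response for all players.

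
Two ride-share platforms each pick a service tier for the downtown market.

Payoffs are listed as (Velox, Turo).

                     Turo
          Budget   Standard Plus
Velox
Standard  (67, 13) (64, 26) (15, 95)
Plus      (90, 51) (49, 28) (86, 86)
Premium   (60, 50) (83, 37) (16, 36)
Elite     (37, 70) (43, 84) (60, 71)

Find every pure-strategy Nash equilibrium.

(Plus, Plus)

(Standard, Budget): Velox can switch to Plus (67 → 90). Not NE.
(Standard, Standard): Velox can switch to Premium (64 → 83). Not NE.
(Standard, Plus): Velox can switch to Plus (15 → 86). Not NE.
(Plus, Budget): Turo can switch to Plus (51 → 86). Not NE.
(Plus, Standard): Velox can switch to Standard (49 → 64). Not NE.
(Plus, Plus): Velox gets 86, best alternative 60; Turo gets 86, best alternative 51. No profitable deviation — NE.
(Premium, Budget): Velox can switch to Standard (60 → 67). Not NE.
(Premium, Standard): Turo can switch to Budget (37 → 50). Not NE.
(Premium, Plus): Velox can switch to Plus (16 → 86). Not NE.
(The remaining 3 profiles each have a profitable deviation by the same check.)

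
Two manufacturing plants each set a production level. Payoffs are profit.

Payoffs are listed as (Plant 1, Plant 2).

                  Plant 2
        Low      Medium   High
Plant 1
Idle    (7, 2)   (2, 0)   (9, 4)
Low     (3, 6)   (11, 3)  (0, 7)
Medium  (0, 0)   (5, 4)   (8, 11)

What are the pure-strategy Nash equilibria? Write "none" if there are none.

The unique pure-strategy Nash equilibrium is (Idle, High).

Plant 1 against Low: payoffs 7, 3, 0 → best response Idle.
Plant 1 against Medium: payoffs 2, 11, 5 → best response Low.
Plant 1 against High: payoffs 9, 0, 8 → best response Idle.
Plant 2 against Idle: payoffs 2, 0, 4 → best response High.
Plant 2 against Low: payoffs 6, 3, 7 → best response High.
Plant 2 against Medium: payoffs 0, 4, 11 → best response High.
Mutual best responses: (Idle, High).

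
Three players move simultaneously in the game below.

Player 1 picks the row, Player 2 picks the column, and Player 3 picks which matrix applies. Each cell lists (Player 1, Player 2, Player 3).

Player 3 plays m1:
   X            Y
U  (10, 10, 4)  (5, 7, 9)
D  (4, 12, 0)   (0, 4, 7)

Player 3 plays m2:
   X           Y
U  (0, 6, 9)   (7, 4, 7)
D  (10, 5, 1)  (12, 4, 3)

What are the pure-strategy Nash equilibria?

(U, X, m1): Player 3 can switch to m2 (4 → 9). Not NE.
(U, X, m2): Player 1 can switch to D (0 → 10). Not NE.
(U, Y, m1): Player 2 can switch to X (7 → 10). Not NE.
(U, Y, m2): Player 1 can switch to D (7 → 12). Not NE.
(D, X, m1): Player 1 can switch to U (4 → 10). Not NE.
(D, X, m2): Player 1 gets 10, best alternative 0; Player 2 gets 5, best alternative 4; Player 3 gets 1, best alternative 0. No profitable deviation — NE.
(D, Y, m1): Player 1 can switch to U (0 → 5). Not NE.
(D, Y, m2): Player 2 can switch to X (4 → 5). Not NE.

Pure NE: (D, X, m2)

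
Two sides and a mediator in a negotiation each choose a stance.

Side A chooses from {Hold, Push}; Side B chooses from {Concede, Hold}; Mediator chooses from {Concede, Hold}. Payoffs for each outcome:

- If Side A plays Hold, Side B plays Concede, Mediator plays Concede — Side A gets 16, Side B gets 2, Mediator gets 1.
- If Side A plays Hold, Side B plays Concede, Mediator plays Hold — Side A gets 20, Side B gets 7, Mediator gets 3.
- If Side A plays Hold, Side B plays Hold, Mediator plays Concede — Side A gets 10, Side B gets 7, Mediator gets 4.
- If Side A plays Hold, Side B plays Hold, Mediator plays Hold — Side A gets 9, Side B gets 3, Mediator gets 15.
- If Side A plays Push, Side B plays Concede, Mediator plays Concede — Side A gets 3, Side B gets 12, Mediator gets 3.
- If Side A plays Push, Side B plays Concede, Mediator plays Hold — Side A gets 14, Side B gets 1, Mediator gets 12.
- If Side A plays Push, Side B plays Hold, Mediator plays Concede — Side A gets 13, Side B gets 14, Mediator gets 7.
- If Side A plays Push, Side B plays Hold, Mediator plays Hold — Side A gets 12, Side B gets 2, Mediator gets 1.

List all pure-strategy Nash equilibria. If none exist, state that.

Side A against (Concede, Concede): payoffs 16, 3 → best response Hold.
Side A against (Concede, Hold): payoffs 20, 14 → best response Hold.
Side A against (Hold, Concede): payoffs 10, 13 → best response Push.
Side A against (Hold, Hold): payoffs 9, 12 → best response Push.
Side B against (Hold, Concede): payoffs 2, 7 → best response Hold.
Side B against (Hold, Hold): payoffs 7, 3 → best response Concede.
Side B against (Push, Concede): payoffs 12, 14 → best response Hold.
Side B against (Push, Hold): payoffs 1, 2 → best response Hold.
Mediator against (Hold, Concede): payoffs 1, 3 → best response Hold.
Mediator against (Hold, Hold): payoffs 4, 15 → best response Hold.
Mediator against (Push, Concede): payoffs 3, 12 → best response Hold.
Mediator against (Push, Hold): payoffs 7, 1 → best response Concede.
Mutual best responses: (Hold, Concede, Hold); (Push, Hold, Concede).

The pure Nash equilibria are (Hold, Concede, Hold), (Push, Hold, Concede).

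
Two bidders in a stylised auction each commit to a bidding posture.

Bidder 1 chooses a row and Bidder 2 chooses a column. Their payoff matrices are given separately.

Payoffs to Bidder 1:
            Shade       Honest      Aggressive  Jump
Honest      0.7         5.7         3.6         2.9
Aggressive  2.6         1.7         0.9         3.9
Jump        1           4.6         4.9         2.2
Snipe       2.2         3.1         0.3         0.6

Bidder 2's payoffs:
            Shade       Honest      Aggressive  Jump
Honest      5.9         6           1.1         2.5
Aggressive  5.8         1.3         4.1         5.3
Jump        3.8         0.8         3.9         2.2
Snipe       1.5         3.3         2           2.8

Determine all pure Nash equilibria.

Bidder 1 against Shade: payoffs 0.7, 2.6, 1, 2.2 → best response Aggressive.
Bidder 1 against Honest: payoffs 5.7, 1.7, 4.6, 3.1 → best response Honest.
Bidder 1 against Aggressive: payoffs 3.6, 0.9, 4.9, 0.3 → best response Jump.
Bidder 1 against Jump: payoffs 2.9, 3.9, 2.2, 0.6 → best response Aggressive.
Bidder 2 against Honest: payoffs 5.9, 6, 1.1, 2.5 → best response Honest.
Bidder 2 against Aggressive: payoffs 5.8, 1.3, 4.1, 5.3 → best response Shade.
Bidder 2 against Jump: payoffs 3.8, 0.8, 3.9, 2.2 → best response Aggressive.
Bidder 2 against Snipe: payoffs 1.5, 3.3, 2, 2.8 → best response Honest.
Mutual best responses: (Honest, Honest); (Aggressive, Shade); (Jump, Aggressive).

(Honest, Honest); (Aggressive, Shade); (Jump, Aggressive)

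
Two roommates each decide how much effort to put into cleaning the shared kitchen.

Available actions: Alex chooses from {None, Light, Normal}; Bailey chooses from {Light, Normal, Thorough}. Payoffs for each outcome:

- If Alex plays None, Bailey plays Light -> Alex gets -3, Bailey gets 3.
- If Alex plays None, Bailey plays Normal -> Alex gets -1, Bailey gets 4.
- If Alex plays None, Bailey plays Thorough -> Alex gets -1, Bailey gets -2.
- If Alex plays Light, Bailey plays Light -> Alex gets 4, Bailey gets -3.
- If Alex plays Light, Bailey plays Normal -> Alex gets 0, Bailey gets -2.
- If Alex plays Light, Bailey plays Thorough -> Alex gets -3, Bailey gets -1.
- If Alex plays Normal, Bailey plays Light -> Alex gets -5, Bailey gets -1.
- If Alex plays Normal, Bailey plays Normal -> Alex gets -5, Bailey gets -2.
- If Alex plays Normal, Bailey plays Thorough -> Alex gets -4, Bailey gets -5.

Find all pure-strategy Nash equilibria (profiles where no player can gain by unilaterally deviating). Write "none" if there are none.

This game has no pure Nash equilibrium.

(None, Light): Alex can switch to Light (-3 → 4). Not NE.
(None, Normal): Alex can switch to Light (-1 → 0). Not NE.
(None, Thorough): Bailey can switch to Light (-2 → 3). Not NE.
(Light, Light): Bailey can switch to Normal (-3 → -2). Not NE.
(Light, Normal): Bailey can switch to Thorough (-2 → -1). Not NE.
(Light, Thorough): Alex can switch to None (-3 → -1). Not NE.
(Normal, Light): Alex can switch to None (-5 → -3). Not NE.
(Normal, Normal): Alex can switch to None (-5 → -1). Not NE.
(Normal, Thorough): Alex can switch to None (-4 → -1). Not NE.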